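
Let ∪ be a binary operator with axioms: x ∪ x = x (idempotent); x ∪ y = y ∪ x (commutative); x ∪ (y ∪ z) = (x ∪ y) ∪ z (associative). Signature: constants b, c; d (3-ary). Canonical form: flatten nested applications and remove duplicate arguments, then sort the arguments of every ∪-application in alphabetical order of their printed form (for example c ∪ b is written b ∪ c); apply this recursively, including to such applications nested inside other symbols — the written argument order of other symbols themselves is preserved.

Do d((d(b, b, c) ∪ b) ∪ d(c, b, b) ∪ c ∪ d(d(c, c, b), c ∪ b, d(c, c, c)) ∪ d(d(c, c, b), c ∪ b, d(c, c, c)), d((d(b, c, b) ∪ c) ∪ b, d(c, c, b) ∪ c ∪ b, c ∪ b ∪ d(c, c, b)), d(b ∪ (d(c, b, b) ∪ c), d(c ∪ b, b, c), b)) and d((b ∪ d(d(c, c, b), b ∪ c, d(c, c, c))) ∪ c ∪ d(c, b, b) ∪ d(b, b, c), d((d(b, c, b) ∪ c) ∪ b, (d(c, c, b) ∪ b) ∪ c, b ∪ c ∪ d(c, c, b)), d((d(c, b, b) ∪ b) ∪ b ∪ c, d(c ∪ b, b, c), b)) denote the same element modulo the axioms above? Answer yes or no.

Answer: yes — both canonical forms are d(b ∪ c ∪ d(b, b, c) ∪ d(c, b, b) ∪ d(d(c, c, b), b ∪ c, d(c, c, c)), d(b ∪ c ∪ d(b, c, b), b ∪ c ∪ d(c, c, b), b ∪ c ∪ d(c, c, b)), d(b ∪ c ∪ d(c, b, b), d(b ∪ c, b, c), b))

Derivation:
Left:  d((d(b, b, c) ∪ b) ∪ d(c, b, b) ∪ c ∪ d(d(c, c, b), c ∪ b, d(c, c, c)) ∪ d(d(c, c, b), c ∪ b, d(c, c, c)), d((d(b, c, b) ∪ c) ∪ b, d(c, c, b) ∪ c ∪ b, c ∪ b ∪ d(c, c, b)), d(b ∪ (d(c, b, b) ∪ c), d(c ∪ b, b, c), b))
  Descend into:  (d(b, b, c) ∪ b) ∪ d(c, b, b) ∪ c ∪ d(d(c, c, b), c ∪ b, d(c, c, c)) ∪ d(d(c, c, b), c ∪ b, d(c, c, c))
  Flatten:  d(b, b, c) ∪ b ∪ d(c, b, b) ∪ c ∪ d(d(c, c, b), c ∪ b, d(c, c, c)) ∪ d(d(c, c, b), c ∪ b, d(c, c, c))
  Canonicalize subterm:  d(d(c, c, b), c ∪ b, d(c, c, c))  →  d(d(c, c, b), b ∪ c, d(c, c, c))
  Simplify inside:  d(d(c, c, b), c ∪ b, d(c, c, c))  →  d(d(c, c, b), b ∪ c, d(c, c, c))
  Idempotence:  drop duplicate d(d(c, c, b), b ∪ c, d(c, c, c))
  Sort arguments:  b ∪ c ∪ d(b, b, c) ∪ d(c, b, b) ∪ d(d(c, c, b), b ∪ c, d(c, c, c))
  Put back:  d(b ∪ c ∪ d(b, b, c) ∪ d(c, b, b) ∪ d(d(c, c, b), b ∪ c, d(c, c, c)), d(b ∪ c ∪ d(b, c, b), b ∪ c ∪ d(c, c, b), b ∪ c ∪ d(c, c, b)), d(b ∪ c ∪ d(c, b, b), d(b ∪ c, b, c), b))
Right:  d((b ∪ d(d(c, c, b), b ∪ c, d(c, c, c))) ∪ c ∪ d(c, b, b) ∪ d(b, b, c), d((d(b, c, b) ∪ c) ∪ b, (d(c, c, b) ∪ b) ∪ c, b ∪ c ∪ d(c, c, b)), d((d(c, b, b) ∪ b) ∪ b ∪ c, d(c ∪ b, b, c), b))
  Work inside:  (b ∪ d(d(c, c, b), b ∪ c, d(c, c, c))) ∪ c ∪ d(c, b, b) ∪ d(b, b, c)
  Merge nested applications:  b ∪ d(d(c, c, b), b ∪ c, d(c, c, c)) ∪ c ∪ d(c, b, b) ∪ d(b, b, c)
  Order the arguments:  b ∪ c ∪ d(b, b, c) ∪ d(c, b, b) ∪ d(d(c, c, b), b ∪ c, d(c, c, c))
  Put back:  d(b ∪ c ∪ d(b, b, c) ∪ d(c, b, b) ∪ d(d(c, c, b), b ∪ c, d(c, c, c)), d(b ∪ c ∪ d(b, c, b), b ∪ c ∪ d(c, c, b), b ∪ c ∪ d(c, c, b)), d(b ∪ c ∪ d(c, b, b), d(b ∪ c, b, c), b))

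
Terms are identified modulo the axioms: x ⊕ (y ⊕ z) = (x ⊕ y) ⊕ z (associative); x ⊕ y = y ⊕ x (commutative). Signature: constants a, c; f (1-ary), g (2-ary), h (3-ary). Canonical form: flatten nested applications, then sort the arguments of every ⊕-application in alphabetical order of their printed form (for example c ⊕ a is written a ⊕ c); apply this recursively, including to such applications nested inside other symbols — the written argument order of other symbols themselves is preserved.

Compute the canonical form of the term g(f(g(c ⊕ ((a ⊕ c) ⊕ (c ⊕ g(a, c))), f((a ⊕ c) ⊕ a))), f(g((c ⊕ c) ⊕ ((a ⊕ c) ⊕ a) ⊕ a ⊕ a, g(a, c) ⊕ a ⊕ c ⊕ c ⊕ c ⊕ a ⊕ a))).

Descend into:  (c ⊕ c) ⊕ ((a ⊕ c) ⊕ a) ⊕ a ⊕ a
Flatten:  c ⊕ c ⊕ a ⊕ c ⊕ a ⊕ a ⊕ a
Order the arguments:  a ⊕ a ⊕ a ⊕ a ⊕ c ⊕ c ⊕ c
Put back:  g(f(g(a ⊕ c ⊕ c ⊕ c ⊕ g(a, c), f(a ⊕ a ⊕ c))), f(g(a ⊕ a ⊕ a ⊕ a ⊕ c ⊕ c ⊕ c, a ⊕ a ⊕ a ⊕ c ⊕ c ⊕ c ⊕ g(a, c))))

Answer: g(f(g(a ⊕ c ⊕ c ⊕ c ⊕ g(a, c), f(a ⊕ a ⊕ c))), f(g(a ⊕ a ⊕ a ⊕ a ⊕ c ⊕ c ⊕ c, a ⊕ a ⊕ a ⊕ c ⊕ c ⊕ c ⊕ g(a, c))))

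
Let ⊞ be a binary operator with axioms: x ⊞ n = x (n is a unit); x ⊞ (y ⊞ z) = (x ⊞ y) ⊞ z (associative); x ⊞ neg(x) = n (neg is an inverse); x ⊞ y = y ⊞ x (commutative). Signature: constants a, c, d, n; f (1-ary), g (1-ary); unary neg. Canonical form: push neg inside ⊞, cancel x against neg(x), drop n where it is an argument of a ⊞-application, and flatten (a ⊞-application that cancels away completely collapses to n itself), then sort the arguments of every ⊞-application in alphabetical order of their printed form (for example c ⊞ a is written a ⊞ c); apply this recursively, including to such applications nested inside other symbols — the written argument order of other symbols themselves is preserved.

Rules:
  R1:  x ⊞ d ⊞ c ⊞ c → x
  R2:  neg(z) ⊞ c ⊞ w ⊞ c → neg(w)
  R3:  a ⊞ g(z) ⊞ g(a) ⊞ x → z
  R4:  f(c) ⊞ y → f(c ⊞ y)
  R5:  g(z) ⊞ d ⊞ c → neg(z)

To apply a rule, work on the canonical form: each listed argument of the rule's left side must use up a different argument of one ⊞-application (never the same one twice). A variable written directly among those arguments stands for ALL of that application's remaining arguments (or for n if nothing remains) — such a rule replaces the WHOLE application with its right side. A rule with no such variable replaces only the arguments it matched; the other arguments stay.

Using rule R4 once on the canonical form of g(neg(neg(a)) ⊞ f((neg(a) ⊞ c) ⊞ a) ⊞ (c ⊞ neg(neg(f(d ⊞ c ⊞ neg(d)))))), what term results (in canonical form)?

Answer: g(f(a ⊞ c ⊞ c ⊞ f(c)))

Derivation:
Canonical form:  g(a ⊞ c ⊞ f(c) ⊞ f(c))
Apply R4:  consuming f(c);  y := a ⊞ c ⊞ f(c)
Every leftover argument binds to the variable; the entire application is replaced.
Giving:  g(f(a ⊞ c ⊞ c ⊞ f(c)))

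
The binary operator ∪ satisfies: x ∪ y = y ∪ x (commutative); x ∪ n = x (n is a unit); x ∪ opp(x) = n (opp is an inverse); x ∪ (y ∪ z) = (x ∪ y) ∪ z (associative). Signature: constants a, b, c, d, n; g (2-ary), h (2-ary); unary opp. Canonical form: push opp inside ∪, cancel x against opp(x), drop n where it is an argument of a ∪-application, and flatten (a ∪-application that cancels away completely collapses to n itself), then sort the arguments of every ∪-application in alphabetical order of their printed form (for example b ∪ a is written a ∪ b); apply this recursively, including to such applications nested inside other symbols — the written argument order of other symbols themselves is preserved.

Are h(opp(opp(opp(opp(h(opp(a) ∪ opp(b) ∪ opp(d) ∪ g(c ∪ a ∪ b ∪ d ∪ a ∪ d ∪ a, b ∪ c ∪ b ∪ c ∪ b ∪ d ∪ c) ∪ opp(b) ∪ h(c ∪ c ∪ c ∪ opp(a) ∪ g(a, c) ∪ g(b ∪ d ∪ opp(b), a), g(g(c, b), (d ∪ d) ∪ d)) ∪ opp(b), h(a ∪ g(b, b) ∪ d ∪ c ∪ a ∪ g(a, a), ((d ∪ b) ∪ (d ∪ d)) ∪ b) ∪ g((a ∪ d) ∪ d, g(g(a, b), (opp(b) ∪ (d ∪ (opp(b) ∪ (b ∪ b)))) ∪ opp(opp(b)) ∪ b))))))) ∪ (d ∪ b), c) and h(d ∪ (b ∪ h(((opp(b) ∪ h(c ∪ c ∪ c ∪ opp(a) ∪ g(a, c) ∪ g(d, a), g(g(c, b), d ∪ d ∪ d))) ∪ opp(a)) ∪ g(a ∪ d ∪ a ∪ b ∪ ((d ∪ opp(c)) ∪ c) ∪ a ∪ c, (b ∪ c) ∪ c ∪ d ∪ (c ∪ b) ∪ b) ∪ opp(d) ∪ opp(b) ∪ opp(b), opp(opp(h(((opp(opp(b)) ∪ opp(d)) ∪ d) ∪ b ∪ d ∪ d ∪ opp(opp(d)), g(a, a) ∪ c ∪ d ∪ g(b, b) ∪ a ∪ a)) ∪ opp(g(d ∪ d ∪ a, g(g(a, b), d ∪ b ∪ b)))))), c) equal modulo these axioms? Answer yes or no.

Answer: no — h(b ∪ d ∪ h(g(a ∪ a ∪ a ∪ b ∪ c ∪ d ∪ d, b ∪ b ∪ b ∪ c ∪ c ∪ c ∪ d) ∪ h(c ∪ c ∪ c ∪ g(a, c) ∪ g(d, a) ∪ opp(a), g(g(c, b), d ∪ d ∪ d)) ∪ opp(a) ∪ opp(b) ∪ opp(b) ∪ opp(b) ∪ opp(d), g(a ∪ d ∪ d, g(g(a, b), b ∪ b ∪ d)) ∪ h(a ∪ a ∪ c ∪ d ∪ g(a, a) ∪ g(b, b), b ∪ b ∪ d ∪ d ∪ d)), c) vs h(b ∪ d ∪ h(g(a ∪ a ∪ a ∪ b ∪ c ∪ d ∪ d, b ∪ b ∪ b ∪ c ∪ c ∪ c ∪ d) ∪ h(c ∪ c ∪ c ∪ g(a, c) ∪ g(d, a) ∪ opp(a), g(g(c, b), d ∪ d ∪ d)) ∪ opp(a) ∪ opp(b) ∪ opp(b) ∪ opp(b) ∪ opp(d), g(a ∪ d ∪ d, g(g(a, b), b ∪ b ∪ d)) ∪ h(b ∪ b ∪ d ∪ d ∪ d, a ∪ a ∪ c ∪ d ∪ g(a, a) ∪ g(b, b))), c)

Derivation:
Left:  h(opp(opp(opp(opp(h(opp(a) ∪ opp(b) ∪ opp(d) ∪ g(c ∪ a ∪ b ∪ d ∪ a ∪ d ∪ a, b ∪ c ∪ b ∪ c ∪ b ∪ d ∪ c) ∪ opp(b) ∪ h(c ∪ c ∪ c ∪ opp(a) ∪ g(a, c) ∪ g(b ∪ d ∪ opp(b), a), g(g(c, b), (d ∪ d) ∪ d)) ∪ opp(b), h(a ∪ g(b, b) ∪ d ∪ c ∪ a ∪ g(a, a), ((d ∪ b) ∪ (d ∪ d)) ∪ b) ∪ g((a ∪ d) ∪ d, g(g(a, b), (opp(b) ∪ (d ∪ (opp(b) ∪ (b ∪ b)))) ∪ opp(opp(b)) ∪ b))))))) ∪ (d ∪ b), c)
  Focus inside:  opp(opp(opp(opp(h(opp(a) ∪ opp(b) ∪ opp(d) ∪ g(c ∪ a ∪ b ∪ d ∪ a ∪ d ∪ a, b ∪ c ∪ b ∪ c ∪ b ∪ d ∪ c) ∪ opp(b) ∪ h(c ∪ c ∪ c ∪ opp(a) ∪ g(a, c) ∪ g(b ∪ d ∪ opp(b), a), g(g(c, b), (d ∪ d) ∪ d)) ∪ opp(b), h(a ∪ g(b, b) ∪ d ∪ c ∪ a ∪ g(a, a), ((d ∪ b) ∪ (d ∪ d)) ∪ b) ∪ g((a ∪ d) ∪ d, g(g(a, b), (opp(b) ∪ (d ∪ (opp(b) ∪ (b ∪ b)))) ∪ opp(opp(b)) ∪ b))))))) ∪ (d ∪ b)
  Push opp inside:  distribute opp over ∪ and collapse double opp
  Collect:  h(g(a ∪ a ∪ a ∪ b ∪ c ∪ d ∪ d, b ∪ b ∪ b ∪ c ∪ c ∪ c ∪ d) ∪ h(c ∪ c ∪ c ∪ g(a, c) ∪ g(d, a) ∪ opp(a), g(g(c, b), d ∪ d ∪ d)) ∪ opp(a) ∪ opp(b) ∪ opp(b) ∪ opp(b) ∪ opp(d), g(a ∪ d ∪ d, g(g(a, b), b ∪ b ∪ d)) ∪ h(a ∪ a ∪ c ∪ d ∪ g(a, a) ∪ g(b, b), b ∪ b ∪ d ∪ d ∪ d)) ∪ d ∪ b
  Sort:  b ∪ d ∪ h(g(a ∪ a ∪ a ∪ b ∪ c ∪ d ∪ d, b ∪ b ∪ b ∪ c ∪ c ∪ c ∪ d) ∪ h(c ∪ c ∪ c ∪ g(a, c) ∪ g(d, a) ∪ opp(a), g(g(c, b), d ∪ d ∪ d)) ∪ opp(a) ∪ opp(b) ∪ opp(b) ∪ opp(b) ∪ opp(d), g(a ∪ d ∪ d, g(g(a, b), b ∪ b ∪ d)) ∪ h(a ∪ a ∪ c ∪ d ∪ g(a, a) ∪ g(b, b), b ∪ b ∪ d ∪ d ∪ d))
  Reassemble:  h(b ∪ d ∪ h(g(a ∪ a ∪ a ∪ b ∪ c ∪ d ∪ d, b ∪ b ∪ b ∪ c ∪ c ∪ c ∪ d) ∪ h(c ∪ c ∪ c ∪ g(a, c) ∪ g(d, a) ∪ opp(a), g(g(c, b), d ∪ d ∪ d)) ∪ opp(a) ∪ opp(b) ∪ opp(b) ∪ opp(b) ∪ opp(d), g(a ∪ d ∪ d, g(g(a, b), b ∪ b ∪ d)) ∪ h(a ∪ a ∪ c ∪ d ∪ g(a, a) ∪ g(b, b), b ∪ b ∪ d ∪ d ∪ d)), c)
Right:  h(d ∪ (b ∪ h(((opp(b) ∪ h(c ∪ c ∪ c ∪ opp(a) ∪ g(a, c) ∪ g(d, a), g(g(c, b), d ∪ d ∪ d))) ∪ opp(a)) ∪ g(a ∪ d ∪ a ∪ b ∪ ((d ∪ opp(c)) ∪ c) ∪ a ∪ c, (b ∪ c) ∪ c ∪ d ∪ (c ∪ b) ∪ b) ∪ opp(d) ∪ opp(b) ∪ opp(b), opp(opp(h(((opp(opp(b)) ∪ opp(d)) ∪ d) ∪ b ∪ d ∪ d ∪ opp(opp(d)), g(a, a) ∪ c ∪ d ∪ g(b, b) ∪ a ∪ a)) ∪ opp(g(d ∪ d ∪ a, g(g(a, b), d ∪ b ∪ b)))))), c)
  Descend into:  d ∪ (b ∪ h(((opp(b) ∪ h(c ∪ c ∪ c ∪ opp(a) ∪ g(a, c) ∪ g(d, a), g(g(c, b), d ∪ d ∪ d))) ∪ opp(a)) ∪ g(a ∪ d ∪ a ∪ b ∪ ((d ∪ opp(c)) ∪ c) ∪ a ∪ c, (b ∪ c) ∪ c ∪ d ∪ (c ∪ b) ∪ b) ∪ opp(d) ∪ opp(b) ∪ opp(b), opp(opp(h(((opp(opp(b)) ∪ opp(d)) ∪ d) ∪ b ∪ d ∪ d ∪ opp(opp(d)), g(a, a) ∪ c ∪ d ∪ g(b, b) ∪ a ∪ a)) ∪ opp(g(d ∪ d ∪ a, g(g(a, b), d ∪ b ∪ b))))))
  Push opp inside:  distribute opp over ∪ and collapse double opp
  Collect:  d ∪ b ∪ h(g(a ∪ a ∪ a ∪ b ∪ c ∪ d ∪ d, b ∪ b ∪ b ∪ c ∪ c ∪ c ∪ d) ∪ h(c ∪ c ∪ c ∪ g(a, c) ∪ g(d, a) ∪ opp(a), g(g(c, b), d ∪ d ∪ d)) ∪ opp(a) ∪ opp(b) ∪ opp(b) ∪ opp(b) ∪ opp(d), g(a ∪ d ∪ d, g(g(a, b), b ∪ b ∪ d)) ∪ h(b ∪ b ∪ d ∪ d ∪ d, a ∪ a ∪ c ∪ d ∪ g(a, a) ∪ g(b, b)))
  Sort arguments:  b ∪ d ∪ h(g(a ∪ a ∪ a ∪ b ∪ c ∪ d ∪ d, b ∪ b ∪ b ∪ c ∪ c ∪ c ∪ d) ∪ h(c ∪ c ∪ c ∪ g(a, c) ∪ g(d, a) ∪ opp(a), g(g(c, b), d ∪ d ∪ d)) ∪ opp(a) ∪ opp(b) ∪ opp(b) ∪ opp(b) ∪ opp(d), g(a ∪ d ∪ d, g(g(a, b), b ∪ b ∪ d)) ∪ h(b ∪ b ∪ d ∪ d ∪ d, a ∪ a ∪ c ∪ d ∪ g(a, a) ∪ g(b, b)))
  Put back:  h(b ∪ d ∪ h(g(a ∪ a ∪ a ∪ b ∪ c ∪ d ∪ d, b ∪ b ∪ b ∪ c ∪ c ∪ c ∪ d) ∪ h(c ∪ c ∪ c ∪ g(a, c) ∪ g(d, a) ∪ opp(a), g(g(c, b), d ∪ d ∪ d)) ∪ opp(a) ∪ opp(b) ∪ opp(b) ∪ opp(b) ∪ opp(d), g(a ∪ d ∪ d, g(g(a, b), b ∪ b ∪ d)) ∪ h(b ∪ b ∪ d ∪ d ∪ d, a ∪ a ∪ c ∪ d ∪ g(a, a) ∪ g(b, b))), c)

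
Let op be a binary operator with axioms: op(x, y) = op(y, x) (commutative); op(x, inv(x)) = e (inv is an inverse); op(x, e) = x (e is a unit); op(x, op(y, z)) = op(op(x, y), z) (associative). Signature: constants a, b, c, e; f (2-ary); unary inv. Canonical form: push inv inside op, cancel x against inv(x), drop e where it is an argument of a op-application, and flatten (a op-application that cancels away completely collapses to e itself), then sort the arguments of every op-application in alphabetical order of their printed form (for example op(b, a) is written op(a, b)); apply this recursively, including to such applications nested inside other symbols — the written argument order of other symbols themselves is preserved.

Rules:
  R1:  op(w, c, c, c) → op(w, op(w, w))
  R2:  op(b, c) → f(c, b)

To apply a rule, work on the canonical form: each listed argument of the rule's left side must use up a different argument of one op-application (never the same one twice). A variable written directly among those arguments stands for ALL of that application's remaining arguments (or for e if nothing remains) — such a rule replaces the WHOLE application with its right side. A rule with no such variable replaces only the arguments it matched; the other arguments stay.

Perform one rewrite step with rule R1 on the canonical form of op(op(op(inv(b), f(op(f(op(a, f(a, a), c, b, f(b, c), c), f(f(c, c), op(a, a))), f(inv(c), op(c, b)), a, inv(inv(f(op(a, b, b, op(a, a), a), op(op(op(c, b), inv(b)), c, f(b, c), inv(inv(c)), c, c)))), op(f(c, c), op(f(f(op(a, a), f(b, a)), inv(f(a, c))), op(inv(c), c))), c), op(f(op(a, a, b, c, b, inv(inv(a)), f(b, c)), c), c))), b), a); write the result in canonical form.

Canonical form:  op(a, f(op(a, c, f(c, c), f(f(op(a, a), f(b, a)), inv(f(a, c))), f(inv(c), op(b, c)), f(op(a, a, a, a, b, b), op(c, c, c, c, c, f(b, c))), f(op(a, b, c, c, f(a, a), f(b, c)), f(f(c, c), op(a, a)))), op(c, f(op(a, a, a, b, b, c, f(b, c)), c))))
R1 matches:  uses c, c, c;  w := op(c, c, f(b, c))
The variable takes the whole remainder — replace the entire application.
Result:  op(a, f(op(a, c, f(c, c), f(f(op(a, a), f(b, a)), inv(f(a, c))), f(inv(c), op(b, c)), f(op(a, a, a, a, b, b), op(c, c, c, c, c, c, f(b, c), f(b, c), f(b, c))), f(op(a, b, c, c, f(a, a), f(b, c)), f(f(c, c), op(a, a)))), op(c, f(op(a, a, a, b, b, c, f(b, c)), c))))

Answer: op(a, f(op(a, c, f(c, c), f(f(op(a, a), f(b, a)), inv(f(a, c))), f(inv(c), op(b, c)), f(op(a, a, a, a, b, b), op(c, c, c, c, c, c, f(b, c), f(b, c), f(b, c))), f(op(a, b, c, c, f(a, a), f(b, c)), f(f(c, c), op(a, a)))), op(c, f(op(a, a, a, b, b, c, f(b, c)), c))))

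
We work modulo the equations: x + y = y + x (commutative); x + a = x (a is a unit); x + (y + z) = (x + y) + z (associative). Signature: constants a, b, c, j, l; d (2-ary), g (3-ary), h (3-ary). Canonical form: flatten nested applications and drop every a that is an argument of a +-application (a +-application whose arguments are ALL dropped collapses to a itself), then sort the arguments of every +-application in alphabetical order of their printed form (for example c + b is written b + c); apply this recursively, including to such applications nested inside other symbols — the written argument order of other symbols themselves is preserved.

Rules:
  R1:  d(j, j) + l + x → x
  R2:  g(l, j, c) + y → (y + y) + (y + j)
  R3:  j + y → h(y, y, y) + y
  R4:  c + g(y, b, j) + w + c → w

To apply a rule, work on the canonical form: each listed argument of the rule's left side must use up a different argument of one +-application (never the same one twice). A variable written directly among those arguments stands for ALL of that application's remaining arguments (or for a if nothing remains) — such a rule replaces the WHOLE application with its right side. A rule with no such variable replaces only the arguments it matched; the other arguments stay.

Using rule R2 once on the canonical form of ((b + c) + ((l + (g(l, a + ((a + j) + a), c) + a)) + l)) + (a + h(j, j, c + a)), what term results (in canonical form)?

Answer: b + b + b + c + c + c + h(j, j, c) + h(j, j, c) + h(j, j, c) + j + l + l + l + l + l + l

Derivation:
Canonical form:  b + c + g(l, j, c) + h(j, j, c) + l + l
Match R2:  consume g(l, j, c);  y := b + c + h(j, j, c) + l + l
Every leftover argument binds to the variable; the entire application is replaced.
Giving:  b + b + b + c + c + c + h(j, j, c) + h(j, j, c) + h(j, j, c) + j + l + l + l + l + l + l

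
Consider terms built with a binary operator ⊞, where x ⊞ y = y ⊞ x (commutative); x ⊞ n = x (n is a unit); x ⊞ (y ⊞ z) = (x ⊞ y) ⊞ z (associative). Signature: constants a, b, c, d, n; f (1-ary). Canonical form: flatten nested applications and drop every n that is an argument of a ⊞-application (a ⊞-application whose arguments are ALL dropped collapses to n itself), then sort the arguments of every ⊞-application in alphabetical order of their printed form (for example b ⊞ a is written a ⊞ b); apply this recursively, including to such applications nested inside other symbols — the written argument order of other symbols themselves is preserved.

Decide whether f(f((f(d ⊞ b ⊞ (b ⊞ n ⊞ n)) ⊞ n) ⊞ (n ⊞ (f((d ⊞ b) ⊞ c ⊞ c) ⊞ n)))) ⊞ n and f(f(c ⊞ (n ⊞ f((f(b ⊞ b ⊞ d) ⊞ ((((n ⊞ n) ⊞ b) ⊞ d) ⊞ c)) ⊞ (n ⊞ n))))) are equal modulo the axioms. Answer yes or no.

Answer: no — f(f(f(b ⊞ b ⊞ d) ⊞ f(b ⊞ c ⊞ c ⊞ d))) vs f(f(c ⊞ f(b ⊞ c ⊞ d ⊞ f(b ⊞ b ⊞ d))))

Derivation:
Left:  f(f((f(d ⊞ b ⊞ (b ⊞ n ⊞ n)) ⊞ n) ⊞ (n ⊞ (f((d ⊞ b) ⊞ c ⊞ c) ⊞ n)))) ⊞ n
  Simplify inside:  f(f((f(d ⊞ b ⊞ (b ⊞ n ⊞ n)) ⊞ n) ⊞ (n ⊞ (f((d ⊞ b) ⊞ c ⊞ c) ⊞ n))))  →  f(f(f(b ⊞ b ⊞ d) ⊞ f(b ⊞ c ⊞ c ⊞ d)))
  Units out:  drop n
  Sort arguments:  f(f(f(b ⊞ b ⊞ d) ⊞ f(b ⊞ c ⊞ c ⊞ d)))
Right:  f(f(c ⊞ (n ⊞ f((f(b ⊞ b ⊞ d) ⊞ ((((n ⊞ n) ⊞ b) ⊞ d) ⊞ c)) ⊞ (n ⊞ n)))))
  Descend into:  c ⊞ (n ⊞ f((f(b ⊞ b ⊞ d) ⊞ ((((n ⊞ n) ⊞ b) ⊞ d) ⊞ c)) ⊞ (n ⊞ n)))
  Un-nest:  c ⊞ n ⊞ f((f(b ⊞ b ⊞ d) ⊞ ((((n ⊞ n) ⊞ b) ⊞ d) ⊞ c)) ⊞ (n ⊞ n))
  Simplify inside:  f((f(b ⊞ b ⊞ d) ⊞ ((((n ⊞ n) ⊞ b) ⊞ d) ⊞ c)) ⊞ (n ⊞ n))  →  f(b ⊞ c ⊞ d ⊞ f(b ⊞ b ⊞ d))
  Units out:  drop n
  Sort:  c ⊞ f(b ⊞ c ⊞ d ⊞ f(b ⊞ b ⊞ d))
  Reassemble:  f(f(c ⊞ f(b ⊞ c ⊞ d ⊞ f(b ⊞ b ⊞ d))))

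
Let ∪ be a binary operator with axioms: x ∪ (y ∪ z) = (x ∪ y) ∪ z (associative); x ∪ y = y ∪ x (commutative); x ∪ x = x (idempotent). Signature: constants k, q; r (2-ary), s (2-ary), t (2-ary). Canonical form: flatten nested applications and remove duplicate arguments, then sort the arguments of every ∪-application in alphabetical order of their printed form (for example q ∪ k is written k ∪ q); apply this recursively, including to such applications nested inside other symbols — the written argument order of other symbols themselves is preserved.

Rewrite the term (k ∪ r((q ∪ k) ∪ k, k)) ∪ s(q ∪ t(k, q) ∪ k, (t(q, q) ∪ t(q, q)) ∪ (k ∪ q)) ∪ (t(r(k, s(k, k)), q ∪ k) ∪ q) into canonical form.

Merge nested applications:  k ∪ r((q ∪ k) ∪ k, k) ∪ s(q ∪ t(k, q) ∪ k, (t(q, q) ∪ t(q, q)) ∪ (k ∪ q)) ∪ t(r(k, s(k, k)), q ∪ k) ∪ q
Simplify inside:  r((q ∪ k) ∪ k, k)  →  r(k ∪ q, k)
Inside:  s(q ∪ t(k, q) ∪ k, (t(q, q) ∪ t(q, q)) ∪ (k ∪ q))  →  s(k ∪ q ∪ t(k, q), k ∪ q ∪ t(q, q))
Simplify inside:  t(r(k, s(k, k)), q ∪ k)  →  t(r(k, s(k, k)), k ∪ q)
Sort arguments:  k ∪ q ∪ r(k ∪ q, k) ∪ s(k ∪ q ∪ t(k, q), k ∪ q ∪ t(q, q)) ∪ t(r(k, s(k, k)), k ∪ q)

Answer: k ∪ q ∪ r(k ∪ q, k) ∪ s(k ∪ q ∪ t(k, q), k ∪ q ∪ t(q, q)) ∪ t(r(k, s(k, k)), k ∪ q)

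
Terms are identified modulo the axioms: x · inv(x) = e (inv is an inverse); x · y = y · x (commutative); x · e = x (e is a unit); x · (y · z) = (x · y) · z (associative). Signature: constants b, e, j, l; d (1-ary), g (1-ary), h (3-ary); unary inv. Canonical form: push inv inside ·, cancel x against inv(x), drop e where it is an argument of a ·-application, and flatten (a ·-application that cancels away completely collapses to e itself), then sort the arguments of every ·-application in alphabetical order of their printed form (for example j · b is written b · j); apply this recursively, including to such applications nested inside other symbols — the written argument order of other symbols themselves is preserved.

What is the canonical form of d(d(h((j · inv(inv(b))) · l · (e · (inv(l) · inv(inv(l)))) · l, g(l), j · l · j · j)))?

Work inside:  (j · inv(inv(b))) · l · (e · (inv(l) · inv(inv(l)))) · l
Push inv inside:  distribute inv over · and collapse double inv
Combine occurrences:  j · b · l · l
Sort:  b · j · l · l
Reassemble:  d(d(h(b · j · l · l, g(l), j · j · j · l)))

Answer: d(d(h(b · j · l · l, g(l), j · j · j · l)))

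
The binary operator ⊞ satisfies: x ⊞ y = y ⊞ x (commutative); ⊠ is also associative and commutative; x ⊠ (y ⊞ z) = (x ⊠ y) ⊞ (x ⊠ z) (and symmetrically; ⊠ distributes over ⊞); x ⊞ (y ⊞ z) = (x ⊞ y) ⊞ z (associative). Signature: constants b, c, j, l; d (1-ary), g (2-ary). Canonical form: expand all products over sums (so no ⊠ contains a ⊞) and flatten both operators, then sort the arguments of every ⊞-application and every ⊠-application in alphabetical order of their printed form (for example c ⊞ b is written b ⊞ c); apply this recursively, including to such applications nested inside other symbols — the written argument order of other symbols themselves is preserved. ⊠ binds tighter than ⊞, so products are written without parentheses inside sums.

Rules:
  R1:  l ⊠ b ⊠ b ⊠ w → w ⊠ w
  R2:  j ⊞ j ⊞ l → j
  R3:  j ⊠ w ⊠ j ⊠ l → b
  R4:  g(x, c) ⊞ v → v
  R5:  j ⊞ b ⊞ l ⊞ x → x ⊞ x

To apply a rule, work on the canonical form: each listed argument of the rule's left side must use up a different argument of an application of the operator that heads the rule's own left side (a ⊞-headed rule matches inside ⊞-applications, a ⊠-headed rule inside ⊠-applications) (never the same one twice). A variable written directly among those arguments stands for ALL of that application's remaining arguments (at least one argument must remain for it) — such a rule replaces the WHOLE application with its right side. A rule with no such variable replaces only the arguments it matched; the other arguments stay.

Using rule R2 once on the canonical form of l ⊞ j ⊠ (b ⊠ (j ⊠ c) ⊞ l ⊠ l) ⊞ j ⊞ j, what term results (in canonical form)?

Canonical form:  b ⊠ c ⊠ j ⊠ j ⊞ j ⊞ j ⊞ j ⊠ l ⊠ l ⊞ l
Apply R2:  consuming j, j, l
New term:  b ⊠ c ⊠ j ⊠ j ⊞ j ⊞ j ⊠ l ⊠ l

Answer: b ⊠ c ⊠ j ⊠ j ⊞ j ⊞ j ⊠ l ⊠ l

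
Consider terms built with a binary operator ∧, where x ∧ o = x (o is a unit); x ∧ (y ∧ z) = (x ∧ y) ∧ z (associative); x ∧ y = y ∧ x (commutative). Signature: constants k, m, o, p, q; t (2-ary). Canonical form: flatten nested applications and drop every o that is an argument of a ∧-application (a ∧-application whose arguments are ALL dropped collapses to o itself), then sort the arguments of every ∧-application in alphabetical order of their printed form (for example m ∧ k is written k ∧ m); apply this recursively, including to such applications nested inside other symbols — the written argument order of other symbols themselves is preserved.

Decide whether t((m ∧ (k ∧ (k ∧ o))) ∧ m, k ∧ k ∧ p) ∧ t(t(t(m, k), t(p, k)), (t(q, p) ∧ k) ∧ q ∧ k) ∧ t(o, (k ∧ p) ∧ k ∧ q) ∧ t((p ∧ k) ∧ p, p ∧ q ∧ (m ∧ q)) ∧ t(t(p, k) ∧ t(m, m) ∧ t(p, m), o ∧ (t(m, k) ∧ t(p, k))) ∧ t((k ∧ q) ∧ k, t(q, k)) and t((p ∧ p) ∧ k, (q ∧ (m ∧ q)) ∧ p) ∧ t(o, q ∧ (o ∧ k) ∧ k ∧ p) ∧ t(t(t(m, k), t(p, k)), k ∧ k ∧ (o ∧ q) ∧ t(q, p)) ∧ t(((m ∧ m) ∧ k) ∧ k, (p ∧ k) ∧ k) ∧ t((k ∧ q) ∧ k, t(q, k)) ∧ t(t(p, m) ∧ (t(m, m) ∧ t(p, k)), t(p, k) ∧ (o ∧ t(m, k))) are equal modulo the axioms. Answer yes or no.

Answer: yes — both canonical forms are t(k ∧ k ∧ m ∧ m, k ∧ k ∧ p) ∧ t(k ∧ k ∧ q, t(q, k)) ∧ t(k ∧ p ∧ p, m ∧ p ∧ q ∧ q) ∧ t(o, k ∧ k ∧ p ∧ q) ∧ t(t(m, m) ∧ t(p, k) ∧ t(p, m), t(m, k) ∧ t(p, k)) ∧ t(t(t(m, k), t(p, k)), k ∧ k ∧ q ∧ t(q, p))

Derivation:
Left:  t((m ∧ (k ∧ (k ∧ o))) ∧ m, k ∧ k ∧ p) ∧ t(t(t(m, k), t(p, k)), (t(q, p) ∧ k) ∧ q ∧ k) ∧ t(o, (k ∧ p) ∧ k ∧ q) ∧ t((p ∧ k) ∧ p, p ∧ q ∧ (m ∧ q)) ∧ t(t(p, k) ∧ t(m, m) ∧ t(p, m), o ∧ (t(m, k) ∧ t(p, k))) ∧ t((k ∧ q) ∧ k, t(q, k))
  Canonicalize subterm:  t((m ∧ (k ∧ (k ∧ o))) ∧ m, k ∧ k ∧ p)  →  t(k ∧ k ∧ m ∧ m, k ∧ k ∧ p)
  Canonicalize subterm:  t(t(t(m, k), t(p, k)), (t(q, p) ∧ k) ∧ q ∧ k)  →  t(t(t(m, k), t(p, k)), k ∧ k ∧ q ∧ t(q, p))
  Simplify inside:  t(o, (k ∧ p) ∧ k ∧ q)  →  t(o, k ∧ k ∧ p ∧ q)
  Sort:  t(k ∧ k ∧ m ∧ m, k ∧ k ∧ p) ∧ t(k ∧ k ∧ q, t(q, k)) ∧ t(k ∧ p ∧ p, m ∧ p ∧ q ∧ q) ∧ t(o, k ∧ k ∧ p ∧ q) ∧ t(t(m, m) ∧ t(p, k) ∧ t(p, m), t(m, k) ∧ t(p, k)) ∧ t(t(t(m, k), t(p, k)), k ∧ k ∧ q ∧ t(q, p))
Right:  t((p ∧ p) ∧ k, (q ∧ (m ∧ q)) ∧ p) ∧ t(o, q ∧ (o ∧ k) ∧ k ∧ p) ∧ t(t(t(m, k), t(p, k)), k ∧ k ∧ (o ∧ q) ∧ t(q, p)) ∧ t(((m ∧ m) ∧ k) ∧ k, (p ∧ k) ∧ k) ∧ t((k ∧ q) ∧ k, t(q, k)) ∧ t(t(p, m) ∧ (t(m, m) ∧ t(p, k)), t(p, k) ∧ (o ∧ t(m, k)))
  Canonicalize subterm:  t((p ∧ p) ∧ k, (q ∧ (m ∧ q)) ∧ p)  →  t(k ∧ p ∧ p, m ∧ p ∧ q ∧ q)
  Canonicalize subterm:  t(o, q ∧ (o ∧ k) ∧ k ∧ p)  →  t(o, k ∧ k ∧ p ∧ q)
  Inside:  t(t(t(m, k), t(p, k)), k ∧ k ∧ (o ∧ q) ∧ t(q, p))  →  t(t(t(m, k), t(p, k)), k ∧ k ∧ q ∧ t(q, p))
  Sort:  t(k ∧ k ∧ m ∧ m, k ∧ k ∧ p) ∧ t(k ∧ k ∧ q, t(q, k)) ∧ t(k ∧ p ∧ p, m ∧ p ∧ q ∧ q) ∧ t(o, k ∧ k ∧ p ∧ q) ∧ t(t(m, m) ∧ t(p, k) ∧ t(p, m), t(m, k) ∧ t(p, k)) ∧ t(t(t(m, k), t(p, k)), k ∧ k ∧ q ∧ t(q, p))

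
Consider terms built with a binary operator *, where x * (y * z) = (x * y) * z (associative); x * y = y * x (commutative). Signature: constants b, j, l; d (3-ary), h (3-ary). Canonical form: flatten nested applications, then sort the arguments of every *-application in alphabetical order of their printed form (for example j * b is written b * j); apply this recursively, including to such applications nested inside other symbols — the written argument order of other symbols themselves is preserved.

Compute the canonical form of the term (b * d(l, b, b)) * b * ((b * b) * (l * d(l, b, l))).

Answer: b * b * b * b * d(l, b, b) * d(l, b, l) * l

Derivation:
Merge nested applications:  b * d(l, b, b) * b * b * b * l * d(l, b, l)
Sort:  b * b * b * b * d(l, b, b) * d(l, b, l) * l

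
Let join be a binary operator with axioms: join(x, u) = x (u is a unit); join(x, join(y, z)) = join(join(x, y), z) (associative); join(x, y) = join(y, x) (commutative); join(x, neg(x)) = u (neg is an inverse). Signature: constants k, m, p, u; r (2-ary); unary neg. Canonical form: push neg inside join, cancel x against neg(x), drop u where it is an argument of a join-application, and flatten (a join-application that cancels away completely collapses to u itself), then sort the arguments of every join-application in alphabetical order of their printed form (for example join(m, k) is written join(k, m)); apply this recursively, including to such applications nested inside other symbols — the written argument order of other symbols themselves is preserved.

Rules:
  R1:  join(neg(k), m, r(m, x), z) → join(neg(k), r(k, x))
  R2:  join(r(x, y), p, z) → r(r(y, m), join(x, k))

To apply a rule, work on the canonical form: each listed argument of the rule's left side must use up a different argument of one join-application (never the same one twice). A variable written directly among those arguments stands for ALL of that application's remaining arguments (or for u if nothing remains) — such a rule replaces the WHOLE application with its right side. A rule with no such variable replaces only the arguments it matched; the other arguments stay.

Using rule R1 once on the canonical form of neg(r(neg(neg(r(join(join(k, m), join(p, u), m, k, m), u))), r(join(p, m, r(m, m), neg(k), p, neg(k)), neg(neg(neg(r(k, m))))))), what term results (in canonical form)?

Answer: neg(r(r(join(k, k, m, m, m, p), u), r(join(neg(k), r(k, m)), neg(r(k, m)))))

Derivation:
Canonical form:  neg(r(r(join(k, k, m, m, m, p), u), r(join(m, neg(k), neg(k), p, p, r(m, m)), neg(r(k, m)))))
Match R1:  consume m, neg(k), r(m, m);  x := m, z := join(neg(k), p, p)
The extension variable absorbs all remaining arguments, so the whole application is rewritten.
Result:  neg(r(r(join(k, k, m, m, m, p), u), r(join(neg(k), r(k, m)), neg(r(k, m)))))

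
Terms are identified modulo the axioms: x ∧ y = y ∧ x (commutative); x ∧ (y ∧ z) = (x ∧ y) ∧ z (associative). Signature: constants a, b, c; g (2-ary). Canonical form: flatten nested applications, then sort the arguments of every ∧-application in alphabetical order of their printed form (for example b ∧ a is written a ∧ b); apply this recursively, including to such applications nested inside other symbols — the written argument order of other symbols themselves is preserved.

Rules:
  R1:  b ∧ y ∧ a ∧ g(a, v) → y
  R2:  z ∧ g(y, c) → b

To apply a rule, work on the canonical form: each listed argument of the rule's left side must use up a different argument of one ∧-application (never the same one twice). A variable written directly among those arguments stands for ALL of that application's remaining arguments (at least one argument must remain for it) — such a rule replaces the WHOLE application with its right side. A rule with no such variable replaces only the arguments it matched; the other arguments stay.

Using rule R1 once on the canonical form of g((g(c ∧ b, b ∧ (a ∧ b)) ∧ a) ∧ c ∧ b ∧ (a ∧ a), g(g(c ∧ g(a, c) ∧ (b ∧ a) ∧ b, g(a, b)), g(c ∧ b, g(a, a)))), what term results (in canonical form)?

Canonical form:  g(a ∧ a ∧ a ∧ b ∧ c ∧ g(b ∧ c, a ∧ b ∧ b), g(g(a ∧ b ∧ b ∧ c ∧ g(a, c), g(a, b)), g(b ∧ c, g(a, a))))
Apply R1:  consuming a, b, g(a, c);  v := c, y := b ∧ c
The variable takes the whole remainder — replace the entire application.
Result:  g(a ∧ a ∧ a ∧ b ∧ c ∧ g(b ∧ c, a ∧ b ∧ b), g(g(b ∧ c, g(a, b)), g(b ∧ c, g(a, a))))

Answer: g(a ∧ a ∧ a ∧ b ∧ c ∧ g(b ∧ c, a ∧ b ∧ b), g(g(b ∧ c, g(a, b)), g(b ∧ c, g(a, a))))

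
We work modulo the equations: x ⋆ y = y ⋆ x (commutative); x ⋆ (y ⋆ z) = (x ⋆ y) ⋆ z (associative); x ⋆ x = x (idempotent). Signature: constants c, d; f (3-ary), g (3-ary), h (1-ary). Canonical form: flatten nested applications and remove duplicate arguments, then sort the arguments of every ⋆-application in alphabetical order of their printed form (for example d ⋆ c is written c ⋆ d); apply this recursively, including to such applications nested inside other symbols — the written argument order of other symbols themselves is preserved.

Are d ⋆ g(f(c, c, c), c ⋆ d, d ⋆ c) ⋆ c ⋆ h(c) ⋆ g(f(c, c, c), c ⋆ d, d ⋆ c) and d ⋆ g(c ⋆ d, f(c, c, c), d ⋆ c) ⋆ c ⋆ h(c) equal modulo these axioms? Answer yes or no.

Answer: no — c ⋆ d ⋆ g(f(c, c, c), c ⋆ d, c ⋆ d) ⋆ h(c) vs c ⋆ d ⋆ g(c ⋆ d, f(c, c, c), c ⋆ d) ⋆ h(c)

Derivation:
Left:  d ⋆ g(f(c, c, c), c ⋆ d, d ⋆ c) ⋆ c ⋆ h(c) ⋆ g(f(c, c, c), c ⋆ d, d ⋆ c)
  Simplify inside:  g(f(c, c, c), c ⋆ d, d ⋆ c)  →  g(f(c, c, c), c ⋆ d, c ⋆ d)
  Inside:  g(f(c, c, c), c ⋆ d, d ⋆ c)  →  g(f(c, c, c), c ⋆ d, c ⋆ d)
  Idempotence:  drop duplicate g(f(c, c, c), c ⋆ d, c ⋆ d)
  Order the arguments:  c ⋆ d ⋆ g(f(c, c, c), c ⋆ d, c ⋆ d) ⋆ h(c)
Right:  d ⋆ g(c ⋆ d, f(c, c, c), d ⋆ c) ⋆ c ⋆ h(c)
  Simplify inside:  g(c ⋆ d, f(c, c, c), d ⋆ c)  →  g(c ⋆ d, f(c, c, c), c ⋆ d)
  Sort arguments:  c ⋆ d ⋆ g(c ⋆ d, f(c, c, c), c ⋆ d) ⋆ h(c)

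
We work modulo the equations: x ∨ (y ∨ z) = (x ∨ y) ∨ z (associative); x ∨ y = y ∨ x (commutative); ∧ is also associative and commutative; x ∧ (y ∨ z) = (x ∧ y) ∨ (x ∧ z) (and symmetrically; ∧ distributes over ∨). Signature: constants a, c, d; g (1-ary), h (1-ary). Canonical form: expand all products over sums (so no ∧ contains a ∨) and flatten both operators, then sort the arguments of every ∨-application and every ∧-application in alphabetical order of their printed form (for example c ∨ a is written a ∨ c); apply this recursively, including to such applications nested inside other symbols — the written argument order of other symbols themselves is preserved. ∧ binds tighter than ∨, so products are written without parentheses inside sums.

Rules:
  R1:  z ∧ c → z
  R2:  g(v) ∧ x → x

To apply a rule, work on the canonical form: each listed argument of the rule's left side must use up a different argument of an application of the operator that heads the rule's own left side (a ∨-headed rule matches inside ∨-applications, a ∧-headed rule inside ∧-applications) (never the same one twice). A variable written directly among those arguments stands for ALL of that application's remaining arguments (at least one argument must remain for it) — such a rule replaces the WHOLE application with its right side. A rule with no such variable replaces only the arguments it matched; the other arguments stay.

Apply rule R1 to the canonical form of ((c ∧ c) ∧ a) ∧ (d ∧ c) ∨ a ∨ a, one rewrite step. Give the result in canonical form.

Answer: a ∨ a ∨ a ∧ c ∧ c ∧ d

Derivation:
Canonical form:  a ∨ a ∨ a ∧ c ∧ c ∧ c ∧ d
Apply R1:  consuming c;  z := a ∧ c ∧ c ∧ d
Every leftover argument binds to the variable; the entire application is replaced.
Result:  a ∨ a ∨ a ∧ c ∧ c ∧ d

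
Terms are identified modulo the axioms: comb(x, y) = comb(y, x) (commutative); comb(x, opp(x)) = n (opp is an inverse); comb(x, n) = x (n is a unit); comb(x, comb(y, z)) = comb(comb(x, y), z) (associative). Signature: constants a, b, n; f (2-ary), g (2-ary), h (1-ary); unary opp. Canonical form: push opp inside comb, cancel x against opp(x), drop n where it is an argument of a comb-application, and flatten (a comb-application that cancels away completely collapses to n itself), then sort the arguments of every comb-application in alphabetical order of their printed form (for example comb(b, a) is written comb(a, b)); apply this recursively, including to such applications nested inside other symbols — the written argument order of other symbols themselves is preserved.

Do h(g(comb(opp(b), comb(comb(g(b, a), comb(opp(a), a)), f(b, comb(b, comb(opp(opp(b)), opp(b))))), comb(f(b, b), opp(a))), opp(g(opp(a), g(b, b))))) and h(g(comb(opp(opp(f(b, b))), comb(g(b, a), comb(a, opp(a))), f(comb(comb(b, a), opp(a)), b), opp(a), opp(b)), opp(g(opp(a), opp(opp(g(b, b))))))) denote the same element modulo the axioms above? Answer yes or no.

Left:  h(g(comb(opp(b), comb(comb(g(b, a), comb(opp(a), a)), f(b, comb(b, comb(opp(opp(b)), opp(b))))), comb(f(b, b), opp(a))), opp(g(opp(a), g(b, b)))))
  Descend into:  comb(opp(b), comb(comb(g(b, a), comb(opp(a), a)), f(b, comb(b, comb(opp(opp(b)), opp(b))))), comb(f(b, b), opp(a)))
  Push opp inside:  distribute opp over comb and collapse double opp
  Collect terms:  comb(opp(b), g(b, a), opp(a), f(b, b), f(b, b))
  Sort arguments:  comb(f(b, b), f(b, b), g(b, a), opp(a), opp(b))
  Reassemble:  h(g(comb(f(b, b), f(b, b), g(b, a), opp(a), opp(b)), opp(g(opp(a), g(b, b)))))
Right:  h(g(comb(opp(opp(f(b, b))), comb(g(b, a), comb(a, opp(a))), f(comb(comb(b, a), opp(a)), b), opp(a), opp(b)), opp(g(opp(a), opp(opp(g(b, b)))))))
  Work inside:  comb(opp(opp(f(b, b))), comb(g(b, a), comb(a, opp(a))), f(comb(comb(b, a), opp(a)), b), opp(a), opp(b))
  Push opp inside:  distribute opp over comb and collapse double opp
  Collect:  comb(f(b, b), f(b, b), g(b, a), opp(a), opp(b))
  Rebuild:  h(g(comb(f(b, b), f(b, b), g(b, a), opp(a), opp(b)), opp(g(opp(a), g(b, b)))))

Answer: yes — both canonical forms are h(g(comb(f(b, b), f(b, b), g(b, a), opp(a), opp(b)), opp(g(opp(a), g(b, b)))))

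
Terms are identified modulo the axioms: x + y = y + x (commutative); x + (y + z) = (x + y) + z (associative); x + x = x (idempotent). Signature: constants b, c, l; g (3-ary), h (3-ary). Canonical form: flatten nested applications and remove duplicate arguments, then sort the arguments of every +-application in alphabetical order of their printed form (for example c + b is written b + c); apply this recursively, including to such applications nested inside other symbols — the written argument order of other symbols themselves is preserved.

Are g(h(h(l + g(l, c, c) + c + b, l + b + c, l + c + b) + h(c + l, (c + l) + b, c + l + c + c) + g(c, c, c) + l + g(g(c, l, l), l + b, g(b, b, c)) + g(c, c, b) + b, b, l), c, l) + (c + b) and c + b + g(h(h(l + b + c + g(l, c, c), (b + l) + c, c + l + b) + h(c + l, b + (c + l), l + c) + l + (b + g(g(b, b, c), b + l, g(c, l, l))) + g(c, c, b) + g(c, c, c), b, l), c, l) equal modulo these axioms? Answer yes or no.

Left:  g(h(h(l + g(l, c, c) + c + b, l + b + c, l + c + b) + h(c + l, (c + l) + b, c + l + c + c) + g(c, c, c) + l + g(g(c, l, l), l + b, g(b, b, c)) + g(c, c, b) + b, b, l), c, l) + (c + b)
  Flatten:  g(h(h(l + g(l, c, c) + c + b, l + b + c, l + c + b) + h(c + l, (c + l) + b, c + l + c + c) + g(c, c, c) + l + g(g(c, l, l), l + b, g(b, b, c)) + g(c, c, b) + b, b, l), c, l) + c + b
  Inside:  g(h(h(l + g(l, c, c) + c + b, l + b + c, l + c + b) + h(c + l, (c + l) + b, c + l + c + c) + g(c, c, c) + l + g(g(c, l, l), l + b, g(b, b, c)) + g(c, c, b) + b, b, l), c, l)  →  g(h(b + g(c, c, b) + g(c, c, c) + g(g(c, l, l), b + l, g(b, b, c)) + h(b + c + g(l, c, c) + l, b + c + l, b + c + l) + h(c + l, b + c + l, c + l) + l, b, l), c, l)
  Sort arguments:  b + c + g(h(b + g(c, c, b) + g(c, c, c) + g(g(c, l, l), b + l, g(b, b, c)) + h(b + c + g(l, c, c) + l, b + c + l, b + c + l) + h(c + l, b + c + l, c + l) + l, b, l), c, l)
Right:  c + b + g(h(h(l + b + c + g(l, c, c), (b + l) + c, c + l + b) + h(c + l, b + (c + l), l + c) + l + (b + g(g(b, b, c), b + l, g(c, l, l))) + g(c, c, b) + g(c, c, c), b, l), c, l)
  Canonicalize subterm:  g(h(h(l + b + c + g(l, c, c), (b + l) + c, c + l + b) + h(c + l, b + (c + l), l + c) + l + (b + g(g(b, b, c), b + l, g(c, l, l))) + g(c, c, b) + g(c, c, c), b, l), c, l)  →  g(h(b + g(c, c, b) + g(c, c, c) + g(g(b, b, c), b + l, g(c, l, l)) + h(b + c + g(l, c, c) + l, b + c + l, b + c + l) + h(c + l, b + c + l, c + l) + l, b, l), c, l)
  Order the arguments:  b + c + g(h(b + g(c, c, b) + g(c, c, c) + g(g(b, b, c), b + l, g(c, l, l)) + h(b + c + g(l, c, c) + l, b + c + l, b + c + l) + h(c + l, b + c + l, c + l) + l, b, l), c, l)

Answer: no — b + c + g(h(b + g(c, c, b) + g(c, c, c) + g(g(c, l, l), b + l, g(b, b, c)) + h(b + c + g(l, c, c) + l, b + c + l, b + c + l) + h(c + l, b + c + l, c + l) + l, b, l), c, l) vs b + c + g(h(b + g(c, c, b) + g(c, c, c) + g(g(b, b, c), b + l, g(c, l, l)) + h(b + c + g(l, c, c) + l, b + c + l, b + c + l) + h(c + l, b + c + l, c + l) + l, b, l), c, l)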